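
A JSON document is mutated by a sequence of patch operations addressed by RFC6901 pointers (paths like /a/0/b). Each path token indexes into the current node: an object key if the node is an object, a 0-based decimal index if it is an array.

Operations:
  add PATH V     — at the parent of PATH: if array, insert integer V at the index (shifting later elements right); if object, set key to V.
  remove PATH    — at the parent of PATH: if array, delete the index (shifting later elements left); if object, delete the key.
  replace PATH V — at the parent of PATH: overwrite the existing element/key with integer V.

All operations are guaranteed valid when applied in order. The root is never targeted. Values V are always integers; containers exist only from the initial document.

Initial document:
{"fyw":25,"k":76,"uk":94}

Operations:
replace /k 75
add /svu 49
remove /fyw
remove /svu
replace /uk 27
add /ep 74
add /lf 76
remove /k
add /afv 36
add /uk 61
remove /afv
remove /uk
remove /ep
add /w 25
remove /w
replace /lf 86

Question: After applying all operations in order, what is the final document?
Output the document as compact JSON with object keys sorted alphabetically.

After op 1 (replace /k 75): {"fyw":25,"k":75,"uk":94}
After op 2 (add /svu 49): {"fyw":25,"k":75,"svu":49,"uk":94}
After op 3 (remove /fyw): {"k":75,"svu":49,"uk":94}
After op 4 (remove /svu): {"k":75,"uk":94}
After op 5 (replace /uk 27): {"k":75,"uk":27}
After op 6 (add /ep 74): {"ep":74,"k":75,"uk":27}
After op 7 (add /lf 76): {"ep":74,"k":75,"lf":76,"uk":27}
After op 8 (remove /k): {"ep":74,"lf":76,"uk":27}
After op 9 (add /afv 36): {"afv":36,"ep":74,"lf":76,"uk":27}
After op 10 (add /uk 61): {"afv":36,"ep":74,"lf":76,"uk":61}
After op 11 (remove /afv): {"ep":74,"lf":76,"uk":61}
After op 12 (remove /uk): {"ep":74,"lf":76}
After op 13 (remove /ep): {"lf":76}
After op 14 (add /w 25): {"lf":76,"w":25}
After op 15 (remove /w): {"lf":76}
After op 16 (replace /lf 86): {"lf":86}

Answer: {"lf":86}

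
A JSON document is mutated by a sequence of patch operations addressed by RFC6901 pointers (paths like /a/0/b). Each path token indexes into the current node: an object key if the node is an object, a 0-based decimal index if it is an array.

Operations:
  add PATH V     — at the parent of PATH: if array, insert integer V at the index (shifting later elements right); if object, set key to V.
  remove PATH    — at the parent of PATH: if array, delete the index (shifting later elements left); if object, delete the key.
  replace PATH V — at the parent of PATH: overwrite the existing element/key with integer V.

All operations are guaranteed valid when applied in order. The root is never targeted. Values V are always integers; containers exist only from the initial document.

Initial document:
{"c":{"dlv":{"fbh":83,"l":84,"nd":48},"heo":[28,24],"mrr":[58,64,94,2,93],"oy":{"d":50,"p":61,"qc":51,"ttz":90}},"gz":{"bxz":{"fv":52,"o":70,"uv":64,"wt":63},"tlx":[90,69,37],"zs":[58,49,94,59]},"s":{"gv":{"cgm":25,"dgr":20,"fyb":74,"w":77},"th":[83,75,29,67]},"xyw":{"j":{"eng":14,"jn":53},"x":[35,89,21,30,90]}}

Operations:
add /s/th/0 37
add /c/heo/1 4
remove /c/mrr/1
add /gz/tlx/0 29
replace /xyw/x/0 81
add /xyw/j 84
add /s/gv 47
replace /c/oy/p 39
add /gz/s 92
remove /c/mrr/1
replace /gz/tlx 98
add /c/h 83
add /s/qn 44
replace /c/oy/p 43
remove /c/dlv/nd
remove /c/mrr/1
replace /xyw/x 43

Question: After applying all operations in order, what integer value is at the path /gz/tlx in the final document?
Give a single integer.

Answer: 98

Derivation:
After op 1 (add /s/th/0 37): {"c":{"dlv":{"fbh":83,"l":84,"nd":48},"heo":[28,24],"mrr":[58,64,94,2,93],"oy":{"d":50,"p":61,"qc":51,"ttz":90}},"gz":{"bxz":{"fv":52,"o":70,"uv":64,"wt":63},"tlx":[90,69,37],"zs":[58,49,94,59]},"s":{"gv":{"cgm":25,"dgr":20,"fyb":74,"w":77},"th":[37,83,75,29,67]},"xyw":{"j":{"eng":14,"jn":53},"x":[35,89,21,30,90]}}
After op 2 (add /c/heo/1 4): {"c":{"dlv":{"fbh":83,"l":84,"nd":48},"heo":[28,4,24],"mrr":[58,64,94,2,93],"oy":{"d":50,"p":61,"qc":51,"ttz":90}},"gz":{"bxz":{"fv":52,"o":70,"uv":64,"wt":63},"tlx":[90,69,37],"zs":[58,49,94,59]},"s":{"gv":{"cgm":25,"dgr":20,"fyb":74,"w":77},"th":[37,83,75,29,67]},"xyw":{"j":{"eng":14,"jn":53},"x":[35,89,21,30,90]}}
After op 3 (remove /c/mrr/1): {"c":{"dlv":{"fbh":83,"l":84,"nd":48},"heo":[28,4,24],"mrr":[58,94,2,93],"oy":{"d":50,"p":61,"qc":51,"ttz":90}},"gz":{"bxz":{"fv":52,"o":70,"uv":64,"wt":63},"tlx":[90,69,37],"zs":[58,49,94,59]},"s":{"gv":{"cgm":25,"dgr":20,"fyb":74,"w":77},"th":[37,83,75,29,67]},"xyw":{"j":{"eng":14,"jn":53},"x":[35,89,21,30,90]}}
After op 4 (add /gz/tlx/0 29): {"c":{"dlv":{"fbh":83,"l":84,"nd":48},"heo":[28,4,24],"mrr":[58,94,2,93],"oy":{"d":50,"p":61,"qc":51,"ttz":90}},"gz":{"bxz":{"fv":52,"o":70,"uv":64,"wt":63},"tlx":[29,90,69,37],"zs":[58,49,94,59]},"s":{"gv":{"cgm":25,"dgr":20,"fyb":74,"w":77},"th":[37,83,75,29,67]},"xyw":{"j":{"eng":14,"jn":53},"x":[35,89,21,30,90]}}
After op 5 (replace /xyw/x/0 81): {"c":{"dlv":{"fbh":83,"l":84,"nd":48},"heo":[28,4,24],"mrr":[58,94,2,93],"oy":{"d":50,"p":61,"qc":51,"ttz":90}},"gz":{"bxz":{"fv":52,"o":70,"uv":64,"wt":63},"tlx":[29,90,69,37],"zs":[58,49,94,59]},"s":{"gv":{"cgm":25,"dgr":20,"fyb":74,"w":77},"th":[37,83,75,29,67]},"xyw":{"j":{"eng":14,"jn":53},"x":[81,89,21,30,90]}}
After op 6 (add /xyw/j 84): {"c":{"dlv":{"fbh":83,"l":84,"nd":48},"heo":[28,4,24],"mrr":[58,94,2,93],"oy":{"d":50,"p":61,"qc":51,"ttz":90}},"gz":{"bxz":{"fv":52,"o":70,"uv":64,"wt":63},"tlx":[29,90,69,37],"zs":[58,49,94,59]},"s":{"gv":{"cgm":25,"dgr":20,"fyb":74,"w":77},"th":[37,83,75,29,67]},"xyw":{"j":84,"x":[81,89,21,30,90]}}
After op 7 (add /s/gv 47): {"c":{"dlv":{"fbh":83,"l":84,"nd":48},"heo":[28,4,24],"mrr":[58,94,2,93],"oy":{"d":50,"p":61,"qc":51,"ttz":90}},"gz":{"bxz":{"fv":52,"o":70,"uv":64,"wt":63},"tlx":[29,90,69,37],"zs":[58,49,94,59]},"s":{"gv":47,"th":[37,83,75,29,67]},"xyw":{"j":84,"x":[81,89,21,30,90]}}
After op 8 (replace /c/oy/p 39): {"c":{"dlv":{"fbh":83,"l":84,"nd":48},"heo":[28,4,24],"mrr":[58,94,2,93],"oy":{"d":50,"p":39,"qc":51,"ttz":90}},"gz":{"bxz":{"fv":52,"o":70,"uv":64,"wt":63},"tlx":[29,90,69,37],"zs":[58,49,94,59]},"s":{"gv":47,"th":[37,83,75,29,67]},"xyw":{"j":84,"x":[81,89,21,30,90]}}
After op 9 (add /gz/s 92): {"c":{"dlv":{"fbh":83,"l":84,"nd":48},"heo":[28,4,24],"mrr":[58,94,2,93],"oy":{"d":50,"p":39,"qc":51,"ttz":90}},"gz":{"bxz":{"fv":52,"o":70,"uv":64,"wt":63},"s":92,"tlx":[29,90,69,37],"zs":[58,49,94,59]},"s":{"gv":47,"th":[37,83,75,29,67]},"xyw":{"j":84,"x":[81,89,21,30,90]}}
After op 10 (remove /c/mrr/1): {"c":{"dlv":{"fbh":83,"l":84,"nd":48},"heo":[28,4,24],"mrr":[58,2,93],"oy":{"d":50,"p":39,"qc":51,"ttz":90}},"gz":{"bxz":{"fv":52,"o":70,"uv":64,"wt":63},"s":92,"tlx":[29,90,69,37],"zs":[58,49,94,59]},"s":{"gv":47,"th":[37,83,75,29,67]},"xyw":{"j":84,"x":[81,89,21,30,90]}}
After op 11 (replace /gz/tlx 98): {"c":{"dlv":{"fbh":83,"l":84,"nd":48},"heo":[28,4,24],"mrr":[58,2,93],"oy":{"d":50,"p":39,"qc":51,"ttz":90}},"gz":{"bxz":{"fv":52,"o":70,"uv":64,"wt":63},"s":92,"tlx":98,"zs":[58,49,94,59]},"s":{"gv":47,"th":[37,83,75,29,67]},"xyw":{"j":84,"x":[81,89,21,30,90]}}
After op 12 (add /c/h 83): {"c":{"dlv":{"fbh":83,"l":84,"nd":48},"h":83,"heo":[28,4,24],"mrr":[58,2,93],"oy":{"d":50,"p":39,"qc":51,"ttz":90}},"gz":{"bxz":{"fv":52,"o":70,"uv":64,"wt":63},"s":92,"tlx":98,"zs":[58,49,94,59]},"s":{"gv":47,"th":[37,83,75,29,67]},"xyw":{"j":84,"x":[81,89,21,30,90]}}
After op 13 (add /s/qn 44): {"c":{"dlv":{"fbh":83,"l":84,"nd":48},"h":83,"heo":[28,4,24],"mrr":[58,2,93],"oy":{"d":50,"p":39,"qc":51,"ttz":90}},"gz":{"bxz":{"fv":52,"o":70,"uv":64,"wt":63},"s":92,"tlx":98,"zs":[58,49,94,59]},"s":{"gv":47,"qn":44,"th":[37,83,75,29,67]},"xyw":{"j":84,"x":[81,89,21,30,90]}}
After op 14 (replace /c/oy/p 43): {"c":{"dlv":{"fbh":83,"l":84,"nd":48},"h":83,"heo":[28,4,24],"mrr":[58,2,93],"oy":{"d":50,"p":43,"qc":51,"ttz":90}},"gz":{"bxz":{"fv":52,"o":70,"uv":64,"wt":63},"s":92,"tlx":98,"zs":[58,49,94,59]},"s":{"gv":47,"qn":44,"th":[37,83,75,29,67]},"xyw":{"j":84,"x":[81,89,21,30,90]}}
After op 15 (remove /c/dlv/nd): {"c":{"dlv":{"fbh":83,"l":84},"h":83,"heo":[28,4,24],"mrr":[58,2,93],"oy":{"d":50,"p":43,"qc":51,"ttz":90}},"gz":{"bxz":{"fv":52,"o":70,"uv":64,"wt":63},"s":92,"tlx":98,"zs":[58,49,94,59]},"s":{"gv":47,"qn":44,"th":[37,83,75,29,67]},"xyw":{"j":84,"x":[81,89,21,30,90]}}
After op 16 (remove /c/mrr/1): {"c":{"dlv":{"fbh":83,"l":84},"h":83,"heo":[28,4,24],"mrr":[58,93],"oy":{"d":50,"p":43,"qc":51,"ttz":90}},"gz":{"bxz":{"fv":52,"o":70,"uv":64,"wt":63},"s":92,"tlx":98,"zs":[58,49,94,59]},"s":{"gv":47,"qn":44,"th":[37,83,75,29,67]},"xyw":{"j":84,"x":[81,89,21,30,90]}}
After op 17 (replace /xyw/x 43): {"c":{"dlv":{"fbh":83,"l":84},"h":83,"heo":[28,4,24],"mrr":[58,93],"oy":{"d":50,"p":43,"qc":51,"ttz":90}},"gz":{"bxz":{"fv":52,"o":70,"uv":64,"wt":63},"s":92,"tlx":98,"zs":[58,49,94,59]},"s":{"gv":47,"qn":44,"th":[37,83,75,29,67]},"xyw":{"j":84,"x":43}}
Value at /gz/tlx: 98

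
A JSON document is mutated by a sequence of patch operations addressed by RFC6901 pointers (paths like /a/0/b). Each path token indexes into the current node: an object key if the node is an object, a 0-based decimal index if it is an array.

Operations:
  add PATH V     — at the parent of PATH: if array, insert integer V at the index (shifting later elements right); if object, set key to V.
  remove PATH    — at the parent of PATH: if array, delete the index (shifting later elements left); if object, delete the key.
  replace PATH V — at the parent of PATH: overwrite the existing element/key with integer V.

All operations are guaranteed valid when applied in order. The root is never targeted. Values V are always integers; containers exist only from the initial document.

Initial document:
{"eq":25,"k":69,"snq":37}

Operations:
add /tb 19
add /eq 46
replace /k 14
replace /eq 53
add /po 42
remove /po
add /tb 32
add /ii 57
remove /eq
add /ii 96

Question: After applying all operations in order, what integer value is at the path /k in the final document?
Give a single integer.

Answer: 14

Derivation:
After op 1 (add /tb 19): {"eq":25,"k":69,"snq":37,"tb":19}
After op 2 (add /eq 46): {"eq":46,"k":69,"snq":37,"tb":19}
After op 3 (replace /k 14): {"eq":46,"k":14,"snq":37,"tb":19}
After op 4 (replace /eq 53): {"eq":53,"k":14,"snq":37,"tb":19}
After op 5 (add /po 42): {"eq":53,"k":14,"po":42,"snq":37,"tb":19}
After op 6 (remove /po): {"eq":53,"k":14,"snq":37,"tb":19}
After op 7 (add /tb 32): {"eq":53,"k":14,"snq":37,"tb":32}
After op 8 (add /ii 57): {"eq":53,"ii":57,"k":14,"snq":37,"tb":32}
After op 9 (remove /eq): {"ii":57,"k":14,"snq":37,"tb":32}
After op 10 (add /ii 96): {"ii":96,"k":14,"snq":37,"tb":32}
Value at /k: 14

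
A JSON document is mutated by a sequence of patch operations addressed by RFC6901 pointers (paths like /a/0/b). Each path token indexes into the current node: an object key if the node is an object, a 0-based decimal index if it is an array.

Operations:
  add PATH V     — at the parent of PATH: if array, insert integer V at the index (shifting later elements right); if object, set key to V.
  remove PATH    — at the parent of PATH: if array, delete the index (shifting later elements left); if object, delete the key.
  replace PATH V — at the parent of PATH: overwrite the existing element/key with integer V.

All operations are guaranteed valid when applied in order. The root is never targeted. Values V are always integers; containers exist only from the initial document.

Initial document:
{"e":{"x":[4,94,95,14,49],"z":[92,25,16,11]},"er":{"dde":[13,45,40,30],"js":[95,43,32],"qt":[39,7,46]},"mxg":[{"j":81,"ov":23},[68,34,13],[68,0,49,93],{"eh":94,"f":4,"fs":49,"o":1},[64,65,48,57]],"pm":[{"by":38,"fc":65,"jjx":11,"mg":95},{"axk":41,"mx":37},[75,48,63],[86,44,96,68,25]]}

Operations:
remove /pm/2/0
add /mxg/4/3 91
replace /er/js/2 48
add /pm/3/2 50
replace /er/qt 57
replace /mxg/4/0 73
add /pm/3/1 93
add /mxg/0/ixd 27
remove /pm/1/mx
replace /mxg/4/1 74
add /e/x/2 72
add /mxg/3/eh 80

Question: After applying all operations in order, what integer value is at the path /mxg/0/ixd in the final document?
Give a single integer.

After op 1 (remove /pm/2/0): {"e":{"x":[4,94,95,14,49],"z":[92,25,16,11]},"er":{"dde":[13,45,40,30],"js":[95,43,32],"qt":[39,7,46]},"mxg":[{"j":81,"ov":23},[68,34,13],[68,0,49,93],{"eh":94,"f":4,"fs":49,"o":1},[64,65,48,57]],"pm":[{"by":38,"fc":65,"jjx":11,"mg":95},{"axk":41,"mx":37},[48,63],[86,44,96,68,25]]}
After op 2 (add /mxg/4/3 91): {"e":{"x":[4,94,95,14,49],"z":[92,25,16,11]},"er":{"dde":[13,45,40,30],"js":[95,43,32],"qt":[39,7,46]},"mxg":[{"j":81,"ov":23},[68,34,13],[68,0,49,93],{"eh":94,"f":4,"fs":49,"o":1},[64,65,48,91,57]],"pm":[{"by":38,"fc":65,"jjx":11,"mg":95},{"axk":41,"mx":37},[48,63],[86,44,96,68,25]]}
After op 3 (replace /er/js/2 48): {"e":{"x":[4,94,95,14,49],"z":[92,25,16,11]},"er":{"dde":[13,45,40,30],"js":[95,43,48],"qt":[39,7,46]},"mxg":[{"j":81,"ov":23},[68,34,13],[68,0,49,93],{"eh":94,"f":4,"fs":49,"o":1},[64,65,48,91,57]],"pm":[{"by":38,"fc":65,"jjx":11,"mg":95},{"axk":41,"mx":37},[48,63],[86,44,96,68,25]]}
After op 4 (add /pm/3/2 50): {"e":{"x":[4,94,95,14,49],"z":[92,25,16,11]},"er":{"dde":[13,45,40,30],"js":[95,43,48],"qt":[39,7,46]},"mxg":[{"j":81,"ov":23},[68,34,13],[68,0,49,93],{"eh":94,"f":4,"fs":49,"o":1},[64,65,48,91,57]],"pm":[{"by":38,"fc":65,"jjx":11,"mg":95},{"axk":41,"mx":37},[48,63],[86,44,50,96,68,25]]}
After op 5 (replace /er/qt 57): {"e":{"x":[4,94,95,14,49],"z":[92,25,16,11]},"er":{"dde":[13,45,40,30],"js":[95,43,48],"qt":57},"mxg":[{"j":81,"ov":23},[68,34,13],[68,0,49,93],{"eh":94,"f":4,"fs":49,"o":1},[64,65,48,91,57]],"pm":[{"by":38,"fc":65,"jjx":11,"mg":95},{"axk":41,"mx":37},[48,63],[86,44,50,96,68,25]]}
After op 6 (replace /mxg/4/0 73): {"e":{"x":[4,94,95,14,49],"z":[92,25,16,11]},"er":{"dde":[13,45,40,30],"js":[95,43,48],"qt":57},"mxg":[{"j":81,"ov":23},[68,34,13],[68,0,49,93],{"eh":94,"f":4,"fs":49,"o":1},[73,65,48,91,57]],"pm":[{"by":38,"fc":65,"jjx":11,"mg":95},{"axk":41,"mx":37},[48,63],[86,44,50,96,68,25]]}
After op 7 (add /pm/3/1 93): {"e":{"x":[4,94,95,14,49],"z":[92,25,16,11]},"er":{"dde":[13,45,40,30],"js":[95,43,48],"qt":57},"mxg":[{"j":81,"ov":23},[68,34,13],[68,0,49,93],{"eh":94,"f":4,"fs":49,"o":1},[73,65,48,91,57]],"pm":[{"by":38,"fc":65,"jjx":11,"mg":95},{"axk":41,"mx":37},[48,63],[86,93,44,50,96,68,25]]}
After op 8 (add /mxg/0/ixd 27): {"e":{"x":[4,94,95,14,49],"z":[92,25,16,11]},"er":{"dde":[13,45,40,30],"js":[95,43,48],"qt":57},"mxg":[{"ixd":27,"j":81,"ov":23},[68,34,13],[68,0,49,93],{"eh":94,"f":4,"fs":49,"o":1},[73,65,48,91,57]],"pm":[{"by":38,"fc":65,"jjx":11,"mg":95},{"axk":41,"mx":37},[48,63],[86,93,44,50,96,68,25]]}
After op 9 (remove /pm/1/mx): {"e":{"x":[4,94,95,14,49],"z":[92,25,16,11]},"er":{"dde":[13,45,40,30],"js":[95,43,48],"qt":57},"mxg":[{"ixd":27,"j":81,"ov":23},[68,34,13],[68,0,49,93],{"eh":94,"f":4,"fs":49,"o":1},[73,65,48,91,57]],"pm":[{"by":38,"fc":65,"jjx":11,"mg":95},{"axk":41},[48,63],[86,93,44,50,96,68,25]]}
After op 10 (replace /mxg/4/1 74): {"e":{"x":[4,94,95,14,49],"z":[92,25,16,11]},"er":{"dde":[13,45,40,30],"js":[95,43,48],"qt":57},"mxg":[{"ixd":27,"j":81,"ov":23},[68,34,13],[68,0,49,93],{"eh":94,"f":4,"fs":49,"o":1},[73,74,48,91,57]],"pm":[{"by":38,"fc":65,"jjx":11,"mg":95},{"axk":41},[48,63],[86,93,44,50,96,68,25]]}
After op 11 (add /e/x/2 72): {"e":{"x":[4,94,72,95,14,49],"z":[92,25,16,11]},"er":{"dde":[13,45,40,30],"js":[95,43,48],"qt":57},"mxg":[{"ixd":27,"j":81,"ov":23},[68,34,13],[68,0,49,93],{"eh":94,"f":4,"fs":49,"o":1},[73,74,48,91,57]],"pm":[{"by":38,"fc":65,"jjx":11,"mg":95},{"axk":41},[48,63],[86,93,44,50,96,68,25]]}
After op 12 (add /mxg/3/eh 80): {"e":{"x":[4,94,72,95,14,49],"z":[92,25,16,11]},"er":{"dde":[13,45,40,30],"js":[95,43,48],"qt":57},"mxg":[{"ixd":27,"j":81,"ov":23},[68,34,13],[68,0,49,93],{"eh":80,"f":4,"fs":49,"o":1},[73,74,48,91,57]],"pm":[{"by":38,"fc":65,"jjx":11,"mg":95},{"axk":41},[48,63],[86,93,44,50,96,68,25]]}
Value at /mxg/0/ixd: 27

Answer: 27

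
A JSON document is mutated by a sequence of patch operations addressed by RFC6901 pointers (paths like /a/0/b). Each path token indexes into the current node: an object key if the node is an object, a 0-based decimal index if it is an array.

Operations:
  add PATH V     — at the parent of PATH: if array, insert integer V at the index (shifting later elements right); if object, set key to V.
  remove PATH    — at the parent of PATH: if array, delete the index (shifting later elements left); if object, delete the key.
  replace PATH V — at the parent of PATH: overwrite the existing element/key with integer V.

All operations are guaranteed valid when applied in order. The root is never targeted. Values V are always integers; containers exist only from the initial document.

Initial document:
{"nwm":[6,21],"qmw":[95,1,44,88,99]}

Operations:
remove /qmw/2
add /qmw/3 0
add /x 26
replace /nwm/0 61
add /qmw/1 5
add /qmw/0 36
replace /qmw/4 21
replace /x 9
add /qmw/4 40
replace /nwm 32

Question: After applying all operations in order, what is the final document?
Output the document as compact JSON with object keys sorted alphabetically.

Answer: {"nwm":32,"qmw":[36,95,5,1,40,21,0,99],"x":9}

Derivation:
After op 1 (remove /qmw/2): {"nwm":[6,21],"qmw":[95,1,88,99]}
After op 2 (add /qmw/3 0): {"nwm":[6,21],"qmw":[95,1,88,0,99]}
After op 3 (add /x 26): {"nwm":[6,21],"qmw":[95,1,88,0,99],"x":26}
After op 4 (replace /nwm/0 61): {"nwm":[61,21],"qmw":[95,1,88,0,99],"x":26}
After op 5 (add /qmw/1 5): {"nwm":[61,21],"qmw":[95,5,1,88,0,99],"x":26}
After op 6 (add /qmw/0 36): {"nwm":[61,21],"qmw":[36,95,5,1,88,0,99],"x":26}
After op 7 (replace /qmw/4 21): {"nwm":[61,21],"qmw":[36,95,5,1,21,0,99],"x":26}
After op 8 (replace /x 9): {"nwm":[61,21],"qmw":[36,95,5,1,21,0,99],"x":9}
After op 9 (add /qmw/4 40): {"nwm":[61,21],"qmw":[36,95,5,1,40,21,0,99],"x":9}
After op 10 (replace /nwm 32): {"nwm":32,"qmw":[36,95,5,1,40,21,0,99],"x":9}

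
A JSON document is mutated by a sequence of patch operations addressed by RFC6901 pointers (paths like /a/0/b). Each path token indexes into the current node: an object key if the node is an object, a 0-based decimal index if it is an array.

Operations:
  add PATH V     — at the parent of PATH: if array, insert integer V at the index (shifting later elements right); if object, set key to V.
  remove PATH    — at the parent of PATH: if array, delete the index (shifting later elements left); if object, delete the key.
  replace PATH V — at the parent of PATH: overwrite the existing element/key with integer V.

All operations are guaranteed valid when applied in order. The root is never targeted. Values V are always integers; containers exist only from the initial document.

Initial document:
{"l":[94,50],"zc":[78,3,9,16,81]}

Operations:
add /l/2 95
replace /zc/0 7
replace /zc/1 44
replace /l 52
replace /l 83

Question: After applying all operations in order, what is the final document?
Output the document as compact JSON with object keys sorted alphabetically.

Answer: {"l":83,"zc":[7,44,9,16,81]}

Derivation:
After op 1 (add /l/2 95): {"l":[94,50,95],"zc":[78,3,9,16,81]}
After op 2 (replace /zc/0 7): {"l":[94,50,95],"zc":[7,3,9,16,81]}
After op 3 (replace /zc/1 44): {"l":[94,50,95],"zc":[7,44,9,16,81]}
After op 4 (replace /l 52): {"l":52,"zc":[7,44,9,16,81]}
After op 5 (replace /l 83): {"l":83,"zc":[7,44,9,16,81]}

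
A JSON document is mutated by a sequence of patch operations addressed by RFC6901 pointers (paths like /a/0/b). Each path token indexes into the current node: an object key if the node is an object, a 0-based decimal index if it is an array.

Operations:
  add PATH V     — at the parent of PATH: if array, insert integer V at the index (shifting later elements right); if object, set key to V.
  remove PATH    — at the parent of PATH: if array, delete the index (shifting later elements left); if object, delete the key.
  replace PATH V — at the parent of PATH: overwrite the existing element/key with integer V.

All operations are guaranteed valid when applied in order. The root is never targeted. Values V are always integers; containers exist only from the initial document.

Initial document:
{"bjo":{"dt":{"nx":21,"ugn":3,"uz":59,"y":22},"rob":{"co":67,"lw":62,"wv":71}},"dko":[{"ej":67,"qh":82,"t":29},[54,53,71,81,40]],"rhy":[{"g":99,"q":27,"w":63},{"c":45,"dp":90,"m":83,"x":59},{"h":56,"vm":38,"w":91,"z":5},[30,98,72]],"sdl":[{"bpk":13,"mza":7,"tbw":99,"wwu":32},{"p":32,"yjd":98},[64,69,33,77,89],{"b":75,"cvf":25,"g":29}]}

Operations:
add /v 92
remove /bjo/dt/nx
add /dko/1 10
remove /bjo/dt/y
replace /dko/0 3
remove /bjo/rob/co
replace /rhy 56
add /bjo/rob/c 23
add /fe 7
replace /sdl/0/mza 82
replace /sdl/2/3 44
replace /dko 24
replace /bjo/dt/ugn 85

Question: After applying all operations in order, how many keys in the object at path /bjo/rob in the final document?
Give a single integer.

Answer: 3

Derivation:
After op 1 (add /v 92): {"bjo":{"dt":{"nx":21,"ugn":3,"uz":59,"y":22},"rob":{"co":67,"lw":62,"wv":71}},"dko":[{"ej":67,"qh":82,"t":29},[54,53,71,81,40]],"rhy":[{"g":99,"q":27,"w":63},{"c":45,"dp":90,"m":83,"x":59},{"h":56,"vm":38,"w":91,"z":5},[30,98,72]],"sdl":[{"bpk":13,"mza":7,"tbw":99,"wwu":32},{"p":32,"yjd":98},[64,69,33,77,89],{"b":75,"cvf":25,"g":29}],"v":92}
After op 2 (remove /bjo/dt/nx): {"bjo":{"dt":{"ugn":3,"uz":59,"y":22},"rob":{"co":67,"lw":62,"wv":71}},"dko":[{"ej":67,"qh":82,"t":29},[54,53,71,81,40]],"rhy":[{"g":99,"q":27,"w":63},{"c":45,"dp":90,"m":83,"x":59},{"h":56,"vm":38,"w":91,"z":5},[30,98,72]],"sdl":[{"bpk":13,"mza":7,"tbw":99,"wwu":32},{"p":32,"yjd":98},[64,69,33,77,89],{"b":75,"cvf":25,"g":29}],"v":92}
After op 3 (add /dko/1 10): {"bjo":{"dt":{"ugn":3,"uz":59,"y":22},"rob":{"co":67,"lw":62,"wv":71}},"dko":[{"ej":67,"qh":82,"t":29},10,[54,53,71,81,40]],"rhy":[{"g":99,"q":27,"w":63},{"c":45,"dp":90,"m":83,"x":59},{"h":56,"vm":38,"w":91,"z":5},[30,98,72]],"sdl":[{"bpk":13,"mza":7,"tbw":99,"wwu":32},{"p":32,"yjd":98},[64,69,33,77,89],{"b":75,"cvf":25,"g":29}],"v":92}
After op 4 (remove /bjo/dt/y): {"bjo":{"dt":{"ugn":3,"uz":59},"rob":{"co":67,"lw":62,"wv":71}},"dko":[{"ej":67,"qh":82,"t":29},10,[54,53,71,81,40]],"rhy":[{"g":99,"q":27,"w":63},{"c":45,"dp":90,"m":83,"x":59},{"h":56,"vm":38,"w":91,"z":5},[30,98,72]],"sdl":[{"bpk":13,"mza":7,"tbw":99,"wwu":32},{"p":32,"yjd":98},[64,69,33,77,89],{"b":75,"cvf":25,"g":29}],"v":92}
After op 5 (replace /dko/0 3): {"bjo":{"dt":{"ugn":3,"uz":59},"rob":{"co":67,"lw":62,"wv":71}},"dko":[3,10,[54,53,71,81,40]],"rhy":[{"g":99,"q":27,"w":63},{"c":45,"dp":90,"m":83,"x":59},{"h":56,"vm":38,"w":91,"z":5},[30,98,72]],"sdl":[{"bpk":13,"mza":7,"tbw":99,"wwu":32},{"p":32,"yjd":98},[64,69,33,77,89],{"b":75,"cvf":25,"g":29}],"v":92}
After op 6 (remove /bjo/rob/co): {"bjo":{"dt":{"ugn":3,"uz":59},"rob":{"lw":62,"wv":71}},"dko":[3,10,[54,53,71,81,40]],"rhy":[{"g":99,"q":27,"w":63},{"c":45,"dp":90,"m":83,"x":59},{"h":56,"vm":38,"w":91,"z":5},[30,98,72]],"sdl":[{"bpk":13,"mza":7,"tbw":99,"wwu":32},{"p":32,"yjd":98},[64,69,33,77,89],{"b":75,"cvf":25,"g":29}],"v":92}
After op 7 (replace /rhy 56): {"bjo":{"dt":{"ugn":3,"uz":59},"rob":{"lw":62,"wv":71}},"dko":[3,10,[54,53,71,81,40]],"rhy":56,"sdl":[{"bpk":13,"mza":7,"tbw":99,"wwu":32},{"p":32,"yjd":98},[64,69,33,77,89],{"b":75,"cvf":25,"g":29}],"v":92}
After op 8 (add /bjo/rob/c 23): {"bjo":{"dt":{"ugn":3,"uz":59},"rob":{"c":23,"lw":62,"wv":71}},"dko":[3,10,[54,53,71,81,40]],"rhy":56,"sdl":[{"bpk":13,"mza":7,"tbw":99,"wwu":32},{"p":32,"yjd":98},[64,69,33,77,89],{"b":75,"cvf":25,"g":29}],"v":92}
After op 9 (add /fe 7): {"bjo":{"dt":{"ugn":3,"uz":59},"rob":{"c":23,"lw":62,"wv":71}},"dko":[3,10,[54,53,71,81,40]],"fe":7,"rhy":56,"sdl":[{"bpk":13,"mza":7,"tbw":99,"wwu":32},{"p":32,"yjd":98},[64,69,33,77,89],{"b":75,"cvf":25,"g":29}],"v":92}
After op 10 (replace /sdl/0/mza 82): {"bjo":{"dt":{"ugn":3,"uz":59},"rob":{"c":23,"lw":62,"wv":71}},"dko":[3,10,[54,53,71,81,40]],"fe":7,"rhy":56,"sdl":[{"bpk":13,"mza":82,"tbw":99,"wwu":32},{"p":32,"yjd":98},[64,69,33,77,89],{"b":75,"cvf":25,"g":29}],"v":92}
After op 11 (replace /sdl/2/3 44): {"bjo":{"dt":{"ugn":3,"uz":59},"rob":{"c":23,"lw":62,"wv":71}},"dko":[3,10,[54,53,71,81,40]],"fe":7,"rhy":56,"sdl":[{"bpk":13,"mza":82,"tbw":99,"wwu":32},{"p":32,"yjd":98},[64,69,33,44,89],{"b":75,"cvf":25,"g":29}],"v":92}
After op 12 (replace /dko 24): {"bjo":{"dt":{"ugn":3,"uz":59},"rob":{"c":23,"lw":62,"wv":71}},"dko":24,"fe":7,"rhy":56,"sdl":[{"bpk":13,"mza":82,"tbw":99,"wwu":32},{"p":32,"yjd":98},[64,69,33,44,89],{"b":75,"cvf":25,"g":29}],"v":92}
After op 13 (replace /bjo/dt/ugn 85): {"bjo":{"dt":{"ugn":85,"uz":59},"rob":{"c":23,"lw":62,"wv":71}},"dko":24,"fe":7,"rhy":56,"sdl":[{"bpk":13,"mza":82,"tbw":99,"wwu":32},{"p":32,"yjd":98},[64,69,33,44,89],{"b":75,"cvf":25,"g":29}],"v":92}
Size at path /bjo/rob: 3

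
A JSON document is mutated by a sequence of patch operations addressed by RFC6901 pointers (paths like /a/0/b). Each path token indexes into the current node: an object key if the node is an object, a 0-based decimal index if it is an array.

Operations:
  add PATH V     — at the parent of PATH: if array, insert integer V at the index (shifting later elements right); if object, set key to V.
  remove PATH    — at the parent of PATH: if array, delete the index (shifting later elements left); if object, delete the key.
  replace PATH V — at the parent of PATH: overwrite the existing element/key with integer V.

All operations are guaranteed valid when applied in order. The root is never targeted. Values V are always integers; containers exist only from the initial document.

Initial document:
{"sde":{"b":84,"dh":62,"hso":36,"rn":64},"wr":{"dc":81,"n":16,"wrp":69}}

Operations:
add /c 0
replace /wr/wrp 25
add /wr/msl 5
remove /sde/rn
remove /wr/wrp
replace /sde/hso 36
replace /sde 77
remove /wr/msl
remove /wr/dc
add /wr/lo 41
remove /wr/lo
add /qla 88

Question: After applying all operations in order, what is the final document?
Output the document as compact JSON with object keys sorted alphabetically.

Answer: {"c":0,"qla":88,"sde":77,"wr":{"n":16}}

Derivation:
After op 1 (add /c 0): {"c":0,"sde":{"b":84,"dh":62,"hso":36,"rn":64},"wr":{"dc":81,"n":16,"wrp":69}}
After op 2 (replace /wr/wrp 25): {"c":0,"sde":{"b":84,"dh":62,"hso":36,"rn":64},"wr":{"dc":81,"n":16,"wrp":25}}
After op 3 (add /wr/msl 5): {"c":0,"sde":{"b":84,"dh":62,"hso":36,"rn":64},"wr":{"dc":81,"msl":5,"n":16,"wrp":25}}
After op 4 (remove /sde/rn): {"c":0,"sde":{"b":84,"dh":62,"hso":36},"wr":{"dc":81,"msl":5,"n":16,"wrp":25}}
After op 5 (remove /wr/wrp): {"c":0,"sde":{"b":84,"dh":62,"hso":36},"wr":{"dc":81,"msl":5,"n":16}}
After op 6 (replace /sde/hso 36): {"c":0,"sde":{"b":84,"dh":62,"hso":36},"wr":{"dc":81,"msl":5,"n":16}}
After op 7 (replace /sde 77): {"c":0,"sde":77,"wr":{"dc":81,"msl":5,"n":16}}
After op 8 (remove /wr/msl): {"c":0,"sde":77,"wr":{"dc":81,"n":16}}
After op 9 (remove /wr/dc): {"c":0,"sde":77,"wr":{"n":16}}
After op 10 (add /wr/lo 41): {"c":0,"sde":77,"wr":{"lo":41,"n":16}}
After op 11 (remove /wr/lo): {"c":0,"sde":77,"wr":{"n":16}}
After op 12 (add /qla 88): {"c":0,"qla":88,"sde":77,"wr":{"n":16}}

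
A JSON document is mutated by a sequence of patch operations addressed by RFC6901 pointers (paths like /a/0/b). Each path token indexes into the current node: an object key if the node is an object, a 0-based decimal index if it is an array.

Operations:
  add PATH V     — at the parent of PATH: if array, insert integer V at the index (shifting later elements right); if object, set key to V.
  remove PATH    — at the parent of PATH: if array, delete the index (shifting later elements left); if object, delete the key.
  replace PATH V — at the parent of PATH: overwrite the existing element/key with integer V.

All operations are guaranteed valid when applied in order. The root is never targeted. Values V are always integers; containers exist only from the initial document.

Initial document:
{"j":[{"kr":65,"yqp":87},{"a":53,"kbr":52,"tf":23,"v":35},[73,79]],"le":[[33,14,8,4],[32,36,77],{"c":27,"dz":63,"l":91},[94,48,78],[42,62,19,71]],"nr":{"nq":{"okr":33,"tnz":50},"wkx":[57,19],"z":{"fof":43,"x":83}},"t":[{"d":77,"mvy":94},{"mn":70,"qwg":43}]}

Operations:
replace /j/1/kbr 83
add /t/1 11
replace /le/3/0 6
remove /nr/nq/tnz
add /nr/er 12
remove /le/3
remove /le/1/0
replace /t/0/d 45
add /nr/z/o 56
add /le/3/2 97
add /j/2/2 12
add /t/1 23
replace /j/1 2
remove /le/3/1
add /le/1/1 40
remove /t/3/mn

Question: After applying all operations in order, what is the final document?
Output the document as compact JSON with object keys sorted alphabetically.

After op 1 (replace /j/1/kbr 83): {"j":[{"kr":65,"yqp":87},{"a":53,"kbr":83,"tf":23,"v":35},[73,79]],"le":[[33,14,8,4],[32,36,77],{"c":27,"dz":63,"l":91},[94,48,78],[42,62,19,71]],"nr":{"nq":{"okr":33,"tnz":50},"wkx":[57,19],"z":{"fof":43,"x":83}},"t":[{"d":77,"mvy":94},{"mn":70,"qwg":43}]}
After op 2 (add /t/1 11): {"j":[{"kr":65,"yqp":87},{"a":53,"kbr":83,"tf":23,"v":35},[73,79]],"le":[[33,14,8,4],[32,36,77],{"c":27,"dz":63,"l":91},[94,48,78],[42,62,19,71]],"nr":{"nq":{"okr":33,"tnz":50},"wkx":[57,19],"z":{"fof":43,"x":83}},"t":[{"d":77,"mvy":94},11,{"mn":70,"qwg":43}]}
After op 3 (replace /le/3/0 6): {"j":[{"kr":65,"yqp":87},{"a":53,"kbr":83,"tf":23,"v":35},[73,79]],"le":[[33,14,8,4],[32,36,77],{"c":27,"dz":63,"l":91},[6,48,78],[42,62,19,71]],"nr":{"nq":{"okr":33,"tnz":50},"wkx":[57,19],"z":{"fof":43,"x":83}},"t":[{"d":77,"mvy":94},11,{"mn":70,"qwg":43}]}
After op 4 (remove /nr/nq/tnz): {"j":[{"kr":65,"yqp":87},{"a":53,"kbr":83,"tf":23,"v":35},[73,79]],"le":[[33,14,8,4],[32,36,77],{"c":27,"dz":63,"l":91},[6,48,78],[42,62,19,71]],"nr":{"nq":{"okr":33},"wkx":[57,19],"z":{"fof":43,"x":83}},"t":[{"d":77,"mvy":94},11,{"mn":70,"qwg":43}]}
After op 5 (add /nr/er 12): {"j":[{"kr":65,"yqp":87},{"a":53,"kbr":83,"tf":23,"v":35},[73,79]],"le":[[33,14,8,4],[32,36,77],{"c":27,"dz":63,"l":91},[6,48,78],[42,62,19,71]],"nr":{"er":12,"nq":{"okr":33},"wkx":[57,19],"z":{"fof":43,"x":83}},"t":[{"d":77,"mvy":94},11,{"mn":70,"qwg":43}]}
After op 6 (remove /le/3): {"j":[{"kr":65,"yqp":87},{"a":53,"kbr":83,"tf":23,"v":35},[73,79]],"le":[[33,14,8,4],[32,36,77],{"c":27,"dz":63,"l":91},[42,62,19,71]],"nr":{"er":12,"nq":{"okr":33},"wkx":[57,19],"z":{"fof":43,"x":83}},"t":[{"d":77,"mvy":94},11,{"mn":70,"qwg":43}]}
After op 7 (remove /le/1/0): {"j":[{"kr":65,"yqp":87},{"a":53,"kbr":83,"tf":23,"v":35},[73,79]],"le":[[33,14,8,4],[36,77],{"c":27,"dz":63,"l":91},[42,62,19,71]],"nr":{"er":12,"nq":{"okr":33},"wkx":[57,19],"z":{"fof":43,"x":83}},"t":[{"d":77,"mvy":94},11,{"mn":70,"qwg":43}]}
After op 8 (replace /t/0/d 45): {"j":[{"kr":65,"yqp":87},{"a":53,"kbr":83,"tf":23,"v":35},[73,79]],"le":[[33,14,8,4],[36,77],{"c":27,"dz":63,"l":91},[42,62,19,71]],"nr":{"er":12,"nq":{"okr":33},"wkx":[57,19],"z":{"fof":43,"x":83}},"t":[{"d":45,"mvy":94},11,{"mn":70,"qwg":43}]}
After op 9 (add /nr/z/o 56): {"j":[{"kr":65,"yqp":87},{"a":53,"kbr":83,"tf":23,"v":35},[73,79]],"le":[[33,14,8,4],[36,77],{"c":27,"dz":63,"l":91},[42,62,19,71]],"nr":{"er":12,"nq":{"okr":33},"wkx":[57,19],"z":{"fof":43,"o":56,"x":83}},"t":[{"d":45,"mvy":94},11,{"mn":70,"qwg":43}]}
After op 10 (add /le/3/2 97): {"j":[{"kr":65,"yqp":87},{"a":53,"kbr":83,"tf":23,"v":35},[73,79]],"le":[[33,14,8,4],[36,77],{"c":27,"dz":63,"l":91},[42,62,97,19,71]],"nr":{"er":12,"nq":{"okr":33},"wkx":[57,19],"z":{"fof":43,"o":56,"x":83}},"t":[{"d":45,"mvy":94},11,{"mn":70,"qwg":43}]}
After op 11 (add /j/2/2 12): {"j":[{"kr":65,"yqp":87},{"a":53,"kbr":83,"tf":23,"v":35},[73,79,12]],"le":[[33,14,8,4],[36,77],{"c":27,"dz":63,"l":91},[42,62,97,19,71]],"nr":{"er":12,"nq":{"okr":33},"wkx":[57,19],"z":{"fof":43,"o":56,"x":83}},"t":[{"d":45,"mvy":94},11,{"mn":70,"qwg":43}]}
After op 12 (add /t/1 23): {"j":[{"kr":65,"yqp":87},{"a":53,"kbr":83,"tf":23,"v":35},[73,79,12]],"le":[[33,14,8,4],[36,77],{"c":27,"dz":63,"l":91},[42,62,97,19,71]],"nr":{"er":12,"nq":{"okr":33},"wkx":[57,19],"z":{"fof":43,"o":56,"x":83}},"t":[{"d":45,"mvy":94},23,11,{"mn":70,"qwg":43}]}
After op 13 (replace /j/1 2): {"j":[{"kr":65,"yqp":87},2,[73,79,12]],"le":[[33,14,8,4],[36,77],{"c":27,"dz":63,"l":91},[42,62,97,19,71]],"nr":{"er":12,"nq":{"okr":33},"wkx":[57,19],"z":{"fof":43,"o":56,"x":83}},"t":[{"d":45,"mvy":94},23,11,{"mn":70,"qwg":43}]}
After op 14 (remove /le/3/1): {"j":[{"kr":65,"yqp":87},2,[73,79,12]],"le":[[33,14,8,4],[36,77],{"c":27,"dz":63,"l":91},[42,97,19,71]],"nr":{"er":12,"nq":{"okr":33},"wkx":[57,19],"z":{"fof":43,"o":56,"x":83}},"t":[{"d":45,"mvy":94},23,11,{"mn":70,"qwg":43}]}
After op 15 (add /le/1/1 40): {"j":[{"kr":65,"yqp":87},2,[73,79,12]],"le":[[33,14,8,4],[36,40,77],{"c":27,"dz":63,"l":91},[42,97,19,71]],"nr":{"er":12,"nq":{"okr":33},"wkx":[57,19],"z":{"fof":43,"o":56,"x":83}},"t":[{"d":45,"mvy":94},23,11,{"mn":70,"qwg":43}]}
After op 16 (remove /t/3/mn): {"j":[{"kr":65,"yqp":87},2,[73,79,12]],"le":[[33,14,8,4],[36,40,77],{"c":27,"dz":63,"l":91},[42,97,19,71]],"nr":{"er":12,"nq":{"okr":33},"wkx":[57,19],"z":{"fof":43,"o":56,"x":83}},"t":[{"d":45,"mvy":94},23,11,{"qwg":43}]}

Answer: {"j":[{"kr":65,"yqp":87},2,[73,79,12]],"le":[[33,14,8,4],[36,40,77],{"c":27,"dz":63,"l":91},[42,97,19,71]],"nr":{"er":12,"nq":{"okr":33},"wkx":[57,19],"z":{"fof":43,"o":56,"x":83}},"t":[{"d":45,"mvy":94},23,11,{"qwg":43}]}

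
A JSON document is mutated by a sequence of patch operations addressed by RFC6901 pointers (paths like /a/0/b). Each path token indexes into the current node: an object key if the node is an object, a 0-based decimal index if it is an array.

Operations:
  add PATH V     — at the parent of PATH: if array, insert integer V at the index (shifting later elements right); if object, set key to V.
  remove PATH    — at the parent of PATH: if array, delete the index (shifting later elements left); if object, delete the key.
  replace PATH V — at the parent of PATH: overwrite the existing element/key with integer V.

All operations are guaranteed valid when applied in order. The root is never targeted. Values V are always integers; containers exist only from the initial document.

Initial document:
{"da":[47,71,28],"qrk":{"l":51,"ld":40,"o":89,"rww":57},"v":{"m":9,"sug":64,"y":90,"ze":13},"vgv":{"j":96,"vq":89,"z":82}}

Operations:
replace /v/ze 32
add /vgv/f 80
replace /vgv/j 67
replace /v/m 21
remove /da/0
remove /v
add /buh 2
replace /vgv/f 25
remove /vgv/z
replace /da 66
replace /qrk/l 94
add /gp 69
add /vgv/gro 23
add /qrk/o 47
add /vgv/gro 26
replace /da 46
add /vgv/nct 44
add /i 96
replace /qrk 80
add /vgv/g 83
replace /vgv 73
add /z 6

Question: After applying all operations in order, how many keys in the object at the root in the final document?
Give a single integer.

Answer: 7

Derivation:
After op 1 (replace /v/ze 32): {"da":[47,71,28],"qrk":{"l":51,"ld":40,"o":89,"rww":57},"v":{"m":9,"sug":64,"y":90,"ze":32},"vgv":{"j":96,"vq":89,"z":82}}
After op 2 (add /vgv/f 80): {"da":[47,71,28],"qrk":{"l":51,"ld":40,"o":89,"rww":57},"v":{"m":9,"sug":64,"y":90,"ze":32},"vgv":{"f":80,"j":96,"vq":89,"z":82}}
After op 3 (replace /vgv/j 67): {"da":[47,71,28],"qrk":{"l":51,"ld":40,"o":89,"rww":57},"v":{"m":9,"sug":64,"y":90,"ze":32},"vgv":{"f":80,"j":67,"vq":89,"z":82}}
After op 4 (replace /v/m 21): {"da":[47,71,28],"qrk":{"l":51,"ld":40,"o":89,"rww":57},"v":{"m":21,"sug":64,"y":90,"ze":32},"vgv":{"f":80,"j":67,"vq":89,"z":82}}
After op 5 (remove /da/0): {"da":[71,28],"qrk":{"l":51,"ld":40,"o":89,"rww":57},"v":{"m":21,"sug":64,"y":90,"ze":32},"vgv":{"f":80,"j":67,"vq":89,"z":82}}
After op 6 (remove /v): {"da":[71,28],"qrk":{"l":51,"ld":40,"o":89,"rww":57},"vgv":{"f":80,"j":67,"vq":89,"z":82}}
After op 7 (add /buh 2): {"buh":2,"da":[71,28],"qrk":{"l":51,"ld":40,"o":89,"rww":57},"vgv":{"f":80,"j":67,"vq":89,"z":82}}
After op 8 (replace /vgv/f 25): {"buh":2,"da":[71,28],"qrk":{"l":51,"ld":40,"o":89,"rww":57},"vgv":{"f":25,"j":67,"vq":89,"z":82}}
After op 9 (remove /vgv/z): {"buh":2,"da":[71,28],"qrk":{"l":51,"ld":40,"o":89,"rww":57},"vgv":{"f":25,"j":67,"vq":89}}
After op 10 (replace /da 66): {"buh":2,"da":66,"qrk":{"l":51,"ld":40,"o":89,"rww":57},"vgv":{"f":25,"j":67,"vq":89}}
After op 11 (replace /qrk/l 94): {"buh":2,"da":66,"qrk":{"l":94,"ld":40,"o":89,"rww":57},"vgv":{"f":25,"j":67,"vq":89}}
After op 12 (add /gp 69): {"buh":2,"da":66,"gp":69,"qrk":{"l":94,"ld":40,"o":89,"rww":57},"vgv":{"f":25,"j":67,"vq":89}}
After op 13 (add /vgv/gro 23): {"buh":2,"da":66,"gp":69,"qrk":{"l":94,"ld":40,"o":89,"rww":57},"vgv":{"f":25,"gro":23,"j":67,"vq":89}}
After op 14 (add /qrk/o 47): {"buh":2,"da":66,"gp":69,"qrk":{"l":94,"ld":40,"o":47,"rww":57},"vgv":{"f":25,"gro":23,"j":67,"vq":89}}
After op 15 (add /vgv/gro 26): {"buh":2,"da":66,"gp":69,"qrk":{"l":94,"ld":40,"o":47,"rww":57},"vgv":{"f":25,"gro":26,"j":67,"vq":89}}
After op 16 (replace /da 46): {"buh":2,"da":46,"gp":69,"qrk":{"l":94,"ld":40,"o":47,"rww":57},"vgv":{"f":25,"gro":26,"j":67,"vq":89}}
After op 17 (add /vgv/nct 44): {"buh":2,"da":46,"gp":69,"qrk":{"l":94,"ld":40,"o":47,"rww":57},"vgv":{"f":25,"gro":26,"j":67,"nct":44,"vq":89}}
After op 18 (add /i 96): {"buh":2,"da":46,"gp":69,"i":96,"qrk":{"l":94,"ld":40,"o":47,"rww":57},"vgv":{"f":25,"gro":26,"j":67,"nct":44,"vq":89}}
After op 19 (replace /qrk 80): {"buh":2,"da":46,"gp":69,"i":96,"qrk":80,"vgv":{"f":25,"gro":26,"j":67,"nct":44,"vq":89}}
After op 20 (add /vgv/g 83): {"buh":2,"da":46,"gp":69,"i":96,"qrk":80,"vgv":{"f":25,"g":83,"gro":26,"j":67,"nct":44,"vq":89}}
After op 21 (replace /vgv 73): {"buh":2,"da":46,"gp":69,"i":96,"qrk":80,"vgv":73}
After op 22 (add /z 6): {"buh":2,"da":46,"gp":69,"i":96,"qrk":80,"vgv":73,"z":6}
Size at the root: 7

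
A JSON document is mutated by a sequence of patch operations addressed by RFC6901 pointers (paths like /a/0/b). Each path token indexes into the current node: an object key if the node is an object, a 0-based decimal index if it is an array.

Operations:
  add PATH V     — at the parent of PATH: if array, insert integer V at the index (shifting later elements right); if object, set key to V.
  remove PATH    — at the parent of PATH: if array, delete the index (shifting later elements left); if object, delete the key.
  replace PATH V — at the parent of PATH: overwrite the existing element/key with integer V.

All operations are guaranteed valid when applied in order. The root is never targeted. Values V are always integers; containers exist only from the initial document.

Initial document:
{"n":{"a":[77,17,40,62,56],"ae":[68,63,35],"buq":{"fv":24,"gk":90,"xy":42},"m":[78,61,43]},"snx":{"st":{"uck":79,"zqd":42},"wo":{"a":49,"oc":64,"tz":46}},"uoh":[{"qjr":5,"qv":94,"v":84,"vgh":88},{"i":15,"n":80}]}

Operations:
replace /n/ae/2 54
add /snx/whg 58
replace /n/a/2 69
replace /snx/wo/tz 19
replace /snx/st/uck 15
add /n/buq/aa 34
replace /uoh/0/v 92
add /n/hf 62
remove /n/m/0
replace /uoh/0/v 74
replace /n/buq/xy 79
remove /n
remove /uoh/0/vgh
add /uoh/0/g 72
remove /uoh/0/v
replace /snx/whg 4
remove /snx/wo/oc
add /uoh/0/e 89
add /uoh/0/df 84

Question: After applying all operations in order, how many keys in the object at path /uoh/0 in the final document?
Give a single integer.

Answer: 5

Derivation:
After op 1 (replace /n/ae/2 54): {"n":{"a":[77,17,40,62,56],"ae":[68,63,54],"buq":{"fv":24,"gk":90,"xy":42},"m":[78,61,43]},"snx":{"st":{"uck":79,"zqd":42},"wo":{"a":49,"oc":64,"tz":46}},"uoh":[{"qjr":5,"qv":94,"v":84,"vgh":88},{"i":15,"n":80}]}
After op 2 (add /snx/whg 58): {"n":{"a":[77,17,40,62,56],"ae":[68,63,54],"buq":{"fv":24,"gk":90,"xy":42},"m":[78,61,43]},"snx":{"st":{"uck":79,"zqd":42},"whg":58,"wo":{"a":49,"oc":64,"tz":46}},"uoh":[{"qjr":5,"qv":94,"v":84,"vgh":88},{"i":15,"n":80}]}
After op 3 (replace /n/a/2 69): {"n":{"a":[77,17,69,62,56],"ae":[68,63,54],"buq":{"fv":24,"gk":90,"xy":42},"m":[78,61,43]},"snx":{"st":{"uck":79,"zqd":42},"whg":58,"wo":{"a":49,"oc":64,"tz":46}},"uoh":[{"qjr":5,"qv":94,"v":84,"vgh":88},{"i":15,"n":80}]}
After op 4 (replace /snx/wo/tz 19): {"n":{"a":[77,17,69,62,56],"ae":[68,63,54],"buq":{"fv":24,"gk":90,"xy":42},"m":[78,61,43]},"snx":{"st":{"uck":79,"zqd":42},"whg":58,"wo":{"a":49,"oc":64,"tz":19}},"uoh":[{"qjr":5,"qv":94,"v":84,"vgh":88},{"i":15,"n":80}]}
After op 5 (replace /snx/st/uck 15): {"n":{"a":[77,17,69,62,56],"ae":[68,63,54],"buq":{"fv":24,"gk":90,"xy":42},"m":[78,61,43]},"snx":{"st":{"uck":15,"zqd":42},"whg":58,"wo":{"a":49,"oc":64,"tz":19}},"uoh":[{"qjr":5,"qv":94,"v":84,"vgh":88},{"i":15,"n":80}]}
After op 6 (add /n/buq/aa 34): {"n":{"a":[77,17,69,62,56],"ae":[68,63,54],"buq":{"aa":34,"fv":24,"gk":90,"xy":42},"m":[78,61,43]},"snx":{"st":{"uck":15,"zqd":42},"whg":58,"wo":{"a":49,"oc":64,"tz":19}},"uoh":[{"qjr":5,"qv":94,"v":84,"vgh":88},{"i":15,"n":80}]}
After op 7 (replace /uoh/0/v 92): {"n":{"a":[77,17,69,62,56],"ae":[68,63,54],"buq":{"aa":34,"fv":24,"gk":90,"xy":42},"m":[78,61,43]},"snx":{"st":{"uck":15,"zqd":42},"whg":58,"wo":{"a":49,"oc":64,"tz":19}},"uoh":[{"qjr":5,"qv":94,"v":92,"vgh":88},{"i":15,"n":80}]}
After op 8 (add /n/hf 62): {"n":{"a":[77,17,69,62,56],"ae":[68,63,54],"buq":{"aa":34,"fv":24,"gk":90,"xy":42},"hf":62,"m":[78,61,43]},"snx":{"st":{"uck":15,"zqd":42},"whg":58,"wo":{"a":49,"oc":64,"tz":19}},"uoh":[{"qjr":5,"qv":94,"v":92,"vgh":88},{"i":15,"n":80}]}
After op 9 (remove /n/m/0): {"n":{"a":[77,17,69,62,56],"ae":[68,63,54],"buq":{"aa":34,"fv":24,"gk":90,"xy":42},"hf":62,"m":[61,43]},"snx":{"st":{"uck":15,"zqd":42},"whg":58,"wo":{"a":49,"oc":64,"tz":19}},"uoh":[{"qjr":5,"qv":94,"v":92,"vgh":88},{"i":15,"n":80}]}
After op 10 (replace /uoh/0/v 74): {"n":{"a":[77,17,69,62,56],"ae":[68,63,54],"buq":{"aa":34,"fv":24,"gk":90,"xy":42},"hf":62,"m":[61,43]},"snx":{"st":{"uck":15,"zqd":42},"whg":58,"wo":{"a":49,"oc":64,"tz":19}},"uoh":[{"qjr":5,"qv":94,"v":74,"vgh":88},{"i":15,"n":80}]}
After op 11 (replace /n/buq/xy 79): {"n":{"a":[77,17,69,62,56],"ae":[68,63,54],"buq":{"aa":34,"fv":24,"gk":90,"xy":79},"hf":62,"m":[61,43]},"snx":{"st":{"uck":15,"zqd":42},"whg":58,"wo":{"a":49,"oc":64,"tz":19}},"uoh":[{"qjr":5,"qv":94,"v":74,"vgh":88},{"i":15,"n":80}]}
After op 12 (remove /n): {"snx":{"st":{"uck":15,"zqd":42},"whg":58,"wo":{"a":49,"oc":64,"tz":19}},"uoh":[{"qjr":5,"qv":94,"v":74,"vgh":88},{"i":15,"n":80}]}
After op 13 (remove /uoh/0/vgh): {"snx":{"st":{"uck":15,"zqd":42},"whg":58,"wo":{"a":49,"oc":64,"tz":19}},"uoh":[{"qjr":5,"qv":94,"v":74},{"i":15,"n":80}]}
After op 14 (add /uoh/0/g 72): {"snx":{"st":{"uck":15,"zqd":42},"whg":58,"wo":{"a":49,"oc":64,"tz":19}},"uoh":[{"g":72,"qjr":5,"qv":94,"v":74},{"i":15,"n":80}]}
After op 15 (remove /uoh/0/v): {"snx":{"st":{"uck":15,"zqd":42},"whg":58,"wo":{"a":49,"oc":64,"tz":19}},"uoh":[{"g":72,"qjr":5,"qv":94},{"i":15,"n":80}]}
After op 16 (replace /snx/whg 4): {"snx":{"st":{"uck":15,"zqd":42},"whg":4,"wo":{"a":49,"oc":64,"tz":19}},"uoh":[{"g":72,"qjr":5,"qv":94},{"i":15,"n":80}]}
After op 17 (remove /snx/wo/oc): {"snx":{"st":{"uck":15,"zqd":42},"whg":4,"wo":{"a":49,"tz":19}},"uoh":[{"g":72,"qjr":5,"qv":94},{"i":15,"n":80}]}
After op 18 (add /uoh/0/e 89): {"snx":{"st":{"uck":15,"zqd":42},"whg":4,"wo":{"a":49,"tz":19}},"uoh":[{"e":89,"g":72,"qjr":5,"qv":94},{"i":15,"n":80}]}
After op 19 (add /uoh/0/df 84): {"snx":{"st":{"uck":15,"zqd":42},"whg":4,"wo":{"a":49,"tz":19}},"uoh":[{"df":84,"e":89,"g":72,"qjr":5,"qv":94},{"i":15,"n":80}]}
Size at path /uoh/0: 5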